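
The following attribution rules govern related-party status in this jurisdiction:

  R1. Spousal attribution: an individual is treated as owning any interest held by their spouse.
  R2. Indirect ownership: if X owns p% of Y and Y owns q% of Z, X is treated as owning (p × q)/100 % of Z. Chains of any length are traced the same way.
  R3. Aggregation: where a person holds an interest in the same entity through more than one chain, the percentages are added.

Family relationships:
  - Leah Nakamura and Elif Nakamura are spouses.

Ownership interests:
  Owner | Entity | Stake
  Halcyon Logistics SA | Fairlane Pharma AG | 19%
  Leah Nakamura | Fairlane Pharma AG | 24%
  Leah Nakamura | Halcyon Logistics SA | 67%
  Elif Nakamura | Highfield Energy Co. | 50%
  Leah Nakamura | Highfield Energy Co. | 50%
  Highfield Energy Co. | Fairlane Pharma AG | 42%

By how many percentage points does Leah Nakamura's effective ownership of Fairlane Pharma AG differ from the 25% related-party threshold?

By spousal attribution (R1), Leah Nakamura is treated as also owning Elif Nakamura's interest in Highfield Energy Co, giving 50% + 50% = 100%.
Chain via Highfield Energy Co. (R2): 100% × 42% = 42% of Fairlane Pharma AG.
Chain via Halcyon Logistics SA (R2): 67% × 19% = 12.73% of Fairlane Pharma AG.
Direct interest in Fairlane Pharma AG: 24%.
Aggregating (R3): 42% + 12.73% + 24% = 78.73%.
78.73% exceeds the 25% threshold by 53.73 percentage points.

53.73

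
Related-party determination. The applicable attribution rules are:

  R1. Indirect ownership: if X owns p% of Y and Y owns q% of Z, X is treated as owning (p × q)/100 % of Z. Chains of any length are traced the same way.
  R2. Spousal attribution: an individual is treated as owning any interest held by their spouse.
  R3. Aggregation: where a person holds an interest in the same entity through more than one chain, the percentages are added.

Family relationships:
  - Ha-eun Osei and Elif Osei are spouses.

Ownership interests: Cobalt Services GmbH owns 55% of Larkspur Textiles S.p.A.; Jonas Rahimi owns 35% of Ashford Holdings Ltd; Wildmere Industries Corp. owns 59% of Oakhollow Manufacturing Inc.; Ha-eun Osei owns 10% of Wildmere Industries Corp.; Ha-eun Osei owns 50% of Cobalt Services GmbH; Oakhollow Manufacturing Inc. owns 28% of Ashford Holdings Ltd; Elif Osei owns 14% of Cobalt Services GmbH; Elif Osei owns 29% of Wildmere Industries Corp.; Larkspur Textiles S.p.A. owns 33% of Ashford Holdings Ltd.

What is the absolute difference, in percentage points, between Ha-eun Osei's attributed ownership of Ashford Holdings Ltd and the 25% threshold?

6.9412

By spousal attribution (R2), Ha-eun Osei is treated as also owning Elif Osei's interest in Wildmere Industries Corp, giving 10% + 29% = 39%.
By spousal attribution (R2), Ha-eun Osei is treated as also owning Elif Osei's interest in Cobalt Services GmbH, giving 50% + 14% = 64%.
Chain via Wildmere Industries Corp. → Oakhollow Manufacturing Inc. (R1): 39% × 59% × 28% = 6.4428% of Ashford Holdings Ltd.
Chain via Cobalt Services GmbH → Larkspur Textiles S.p.A. (R1): 64% × 55% × 33% = 11.616% of Ashford Holdings Ltd.
Aggregating (R3): 6.4428% + 11.616% = 18.0588%.
18.0588% falls short of the 25% threshold by 6.9412 percentage points.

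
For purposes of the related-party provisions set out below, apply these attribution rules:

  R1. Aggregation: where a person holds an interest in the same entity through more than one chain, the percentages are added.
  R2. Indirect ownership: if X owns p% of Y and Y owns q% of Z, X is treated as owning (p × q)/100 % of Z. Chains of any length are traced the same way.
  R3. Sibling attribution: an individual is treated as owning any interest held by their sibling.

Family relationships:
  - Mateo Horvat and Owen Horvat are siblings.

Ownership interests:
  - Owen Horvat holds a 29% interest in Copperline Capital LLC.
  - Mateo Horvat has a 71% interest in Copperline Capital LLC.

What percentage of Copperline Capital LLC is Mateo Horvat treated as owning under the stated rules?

By sibling attribution (R3), Mateo Horvat is treated as also owning Owen Horvat's interest in Copperline Capital LLC, giving 71% + 29% = 100%.
Direct interest in Copperline Capital LLC: 100%.

100%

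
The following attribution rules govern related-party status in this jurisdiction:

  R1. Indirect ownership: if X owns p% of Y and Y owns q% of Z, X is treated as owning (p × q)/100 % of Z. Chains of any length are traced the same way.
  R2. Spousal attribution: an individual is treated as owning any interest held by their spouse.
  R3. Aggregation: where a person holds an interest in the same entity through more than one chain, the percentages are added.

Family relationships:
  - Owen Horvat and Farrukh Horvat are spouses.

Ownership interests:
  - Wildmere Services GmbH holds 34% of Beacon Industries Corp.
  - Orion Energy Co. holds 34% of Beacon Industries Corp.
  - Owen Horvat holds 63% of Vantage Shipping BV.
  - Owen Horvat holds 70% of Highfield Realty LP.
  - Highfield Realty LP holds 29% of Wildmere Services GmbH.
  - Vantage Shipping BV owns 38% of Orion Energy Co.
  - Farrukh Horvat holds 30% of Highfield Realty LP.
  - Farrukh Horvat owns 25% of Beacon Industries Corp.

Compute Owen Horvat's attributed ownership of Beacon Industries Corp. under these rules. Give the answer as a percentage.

By spousal attribution (R2), Owen Horvat is treated as also owning Farrukh Horvat's interest in Highfield Realty LP, giving 70% + 30% = 100%.
By spousal attribution (R2), Owen Horvat is treated as owning Farrukh Horvat's 25% interest in Beacon Industries Corp.
Chain via Highfield Realty LP → Wildmere Services GmbH (R1): 100% × 29% × 34% = 9.86% of Beacon Industries Corp.
Chain via Vantage Shipping BV → Orion Energy Co. (R1): 63% × 38% × 34% = 8.1396% of Beacon Industries Corp.
Direct interest in Beacon Industries Corp: 25%.
Aggregating (R3): 9.86% + 8.1396% + 25% = 42.9996%.

42.9996%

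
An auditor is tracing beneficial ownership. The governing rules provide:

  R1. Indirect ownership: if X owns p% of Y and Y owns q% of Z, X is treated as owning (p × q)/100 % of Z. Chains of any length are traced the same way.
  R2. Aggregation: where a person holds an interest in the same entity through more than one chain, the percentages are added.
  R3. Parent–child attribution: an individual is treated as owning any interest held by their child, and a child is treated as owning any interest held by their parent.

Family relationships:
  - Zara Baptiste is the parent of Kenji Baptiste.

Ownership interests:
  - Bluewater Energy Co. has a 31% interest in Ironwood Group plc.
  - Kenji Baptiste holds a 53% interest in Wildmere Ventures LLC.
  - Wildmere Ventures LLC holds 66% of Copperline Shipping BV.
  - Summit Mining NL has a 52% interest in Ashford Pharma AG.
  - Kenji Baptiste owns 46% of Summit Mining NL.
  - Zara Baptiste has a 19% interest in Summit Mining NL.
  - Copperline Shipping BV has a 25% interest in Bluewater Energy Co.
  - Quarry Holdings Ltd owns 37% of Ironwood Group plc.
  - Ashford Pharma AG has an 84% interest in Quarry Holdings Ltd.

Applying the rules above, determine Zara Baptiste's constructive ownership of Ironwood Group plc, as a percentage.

13.21599%

By parent–child attribution (R3), Zara Baptiste is treated as also owning Kenji Baptiste's interest in Summit Mining NL, giving 19% + 46% = 65%.
By parent–child attribution (R3), Zara Baptiste is treated as owning Kenji Baptiste's 53% interest in Wildmere Ventures LLC.
Chain via Summit Mining NL → Ashford Pharma AG → Quarry Holdings Ltd (R1): 65% × 52% × 84% × 37% = 10.50504% of Ironwood Group plc.
Chain via Wildmere Ventures LLC → Copperline Shipping BV → Bluewater Energy Co. (R1): 53% × 66% × 25% × 31% = 2.71095% of Ironwood Group plc.
Aggregating (R2): 10.50504% + 2.71095% = 13.21599%.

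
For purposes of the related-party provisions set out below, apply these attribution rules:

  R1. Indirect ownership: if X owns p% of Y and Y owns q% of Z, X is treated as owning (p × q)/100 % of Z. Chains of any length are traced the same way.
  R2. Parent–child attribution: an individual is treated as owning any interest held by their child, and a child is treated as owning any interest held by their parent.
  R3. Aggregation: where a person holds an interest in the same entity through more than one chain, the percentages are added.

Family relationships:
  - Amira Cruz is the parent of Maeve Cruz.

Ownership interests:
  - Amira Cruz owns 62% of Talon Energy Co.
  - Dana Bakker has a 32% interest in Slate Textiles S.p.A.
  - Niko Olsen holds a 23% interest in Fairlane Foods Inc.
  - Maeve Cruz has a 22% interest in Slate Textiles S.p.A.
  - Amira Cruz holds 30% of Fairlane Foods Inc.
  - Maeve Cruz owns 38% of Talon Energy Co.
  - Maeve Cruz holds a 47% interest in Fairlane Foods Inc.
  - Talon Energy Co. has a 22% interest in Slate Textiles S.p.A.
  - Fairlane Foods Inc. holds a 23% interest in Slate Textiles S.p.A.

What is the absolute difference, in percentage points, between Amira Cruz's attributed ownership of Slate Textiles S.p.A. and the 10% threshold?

By parent–child attribution (R2), Amira Cruz is treated as also owning Maeve Cruz's interest in Talon Energy Co, giving 62% + 38% = 100%.
By parent–child attribution (R2), Amira Cruz is treated as also owning Maeve Cruz's interest in Fairlane Foods Inc, giving 30% + 47% = 77%.
By parent–child attribution (R2), Amira Cruz is treated as owning Maeve Cruz's 22% interest in Slate Textiles S.p.A.
Chain via Talon Energy Co. (R1): 100% × 22% = 22% of Slate Textiles S.p.A.
Chain via Fairlane Foods Inc. (R1): 77% × 23% = 17.71% of Slate Textiles S.p.A.
Direct interest in Slate Textiles S.p.A: 22%.
Aggregating (R3): 22% + 17.71% + 22% = 61.71%.
61.71% exceeds the 10% threshold by 51.71 percentage points.

51.71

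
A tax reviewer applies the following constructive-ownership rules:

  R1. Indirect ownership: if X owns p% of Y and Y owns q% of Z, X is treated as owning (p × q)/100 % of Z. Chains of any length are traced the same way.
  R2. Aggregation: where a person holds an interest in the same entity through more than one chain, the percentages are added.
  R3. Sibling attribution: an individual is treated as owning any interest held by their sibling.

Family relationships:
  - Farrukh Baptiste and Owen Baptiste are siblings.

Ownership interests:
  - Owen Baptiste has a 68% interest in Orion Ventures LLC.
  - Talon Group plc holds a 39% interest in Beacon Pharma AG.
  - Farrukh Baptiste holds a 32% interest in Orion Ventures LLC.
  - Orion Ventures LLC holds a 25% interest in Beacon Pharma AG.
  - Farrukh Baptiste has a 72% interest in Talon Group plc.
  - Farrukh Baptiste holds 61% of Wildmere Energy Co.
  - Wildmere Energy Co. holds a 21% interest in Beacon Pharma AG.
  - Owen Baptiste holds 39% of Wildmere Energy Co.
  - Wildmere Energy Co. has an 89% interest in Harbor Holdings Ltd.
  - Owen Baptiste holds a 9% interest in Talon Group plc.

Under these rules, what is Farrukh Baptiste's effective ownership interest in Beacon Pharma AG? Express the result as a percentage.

77.59%

By sibling attribution (R3), Farrukh Baptiste is treated as also owning Owen Baptiste's interest in Wildmere Energy Co, giving 61% + 39% = 100%.
By sibling attribution (R3), Farrukh Baptiste is treated as also owning Owen Baptiste's interest in Talon Group plc, giving 72% + 9% = 81%.
By sibling attribution (R3), Farrukh Baptiste is treated as also owning Owen Baptiste's interest in Orion Ventures LLC, giving 32% + 68% = 100%.
Chain via Wildmere Energy Co. (R1): 100% × 21% = 21% of Beacon Pharma AG.
Chain via Talon Group plc (R1): 81% × 39% = 31.59% of Beacon Pharma AG.
Chain via Orion Ventures LLC (R1): 100% × 25% = 25% of Beacon Pharma AG.
Aggregating (R2): 21% + 31.59% + 25% = 77.59%.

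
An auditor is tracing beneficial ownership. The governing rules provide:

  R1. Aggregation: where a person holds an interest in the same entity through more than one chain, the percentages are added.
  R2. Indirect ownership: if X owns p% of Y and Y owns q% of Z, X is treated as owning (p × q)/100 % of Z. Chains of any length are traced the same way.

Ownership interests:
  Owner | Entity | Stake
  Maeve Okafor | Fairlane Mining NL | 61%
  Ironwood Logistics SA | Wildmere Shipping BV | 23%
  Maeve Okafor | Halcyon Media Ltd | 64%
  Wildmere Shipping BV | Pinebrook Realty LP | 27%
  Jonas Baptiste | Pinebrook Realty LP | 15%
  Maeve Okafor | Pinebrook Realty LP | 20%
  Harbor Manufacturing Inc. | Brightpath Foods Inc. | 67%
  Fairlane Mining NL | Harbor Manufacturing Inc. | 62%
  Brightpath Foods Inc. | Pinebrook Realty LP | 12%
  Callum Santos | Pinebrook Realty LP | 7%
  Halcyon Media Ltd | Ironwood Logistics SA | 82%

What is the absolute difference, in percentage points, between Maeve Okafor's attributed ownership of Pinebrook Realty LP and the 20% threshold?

Chain via Fairlane Mining NL → Harbor Manufacturing Inc. → Brightpath Foods Inc. (R2): 61% × 62% × 67% × 12% = 3.040728% of Pinebrook Realty LP.
Chain via Halcyon Media Ltd → Ironwood Logistics SA → Wildmere Shipping BV (R2): 64% × 82% × 23% × 27% = 3.259008% of Pinebrook Realty LP.
Direct interest in Pinebrook Realty LP: 20%.
Aggregating (R1): 3.040728% + 3.259008% + 20% = 26.299736%.
26.299736% exceeds the 20% threshold by 6.299736 percentage points.

6.299736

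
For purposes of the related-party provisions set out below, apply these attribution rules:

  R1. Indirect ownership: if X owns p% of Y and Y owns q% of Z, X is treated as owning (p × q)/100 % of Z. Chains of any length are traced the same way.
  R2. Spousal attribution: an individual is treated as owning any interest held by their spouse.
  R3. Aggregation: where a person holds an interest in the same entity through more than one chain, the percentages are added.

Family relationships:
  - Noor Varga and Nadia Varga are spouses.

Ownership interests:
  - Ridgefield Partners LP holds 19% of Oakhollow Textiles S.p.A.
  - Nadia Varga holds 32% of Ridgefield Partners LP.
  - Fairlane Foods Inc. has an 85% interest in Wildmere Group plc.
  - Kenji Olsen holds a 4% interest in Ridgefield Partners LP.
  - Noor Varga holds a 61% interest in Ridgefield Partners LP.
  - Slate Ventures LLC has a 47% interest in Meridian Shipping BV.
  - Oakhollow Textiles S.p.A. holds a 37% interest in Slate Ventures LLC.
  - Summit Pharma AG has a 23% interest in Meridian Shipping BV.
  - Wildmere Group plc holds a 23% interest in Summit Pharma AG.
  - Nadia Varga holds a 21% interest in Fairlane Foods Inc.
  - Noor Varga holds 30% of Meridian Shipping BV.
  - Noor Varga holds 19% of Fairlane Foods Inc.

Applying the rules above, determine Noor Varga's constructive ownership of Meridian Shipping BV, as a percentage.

By spousal attribution (R2), Noor Varga is treated as also owning Nadia Varga's interest in Ridgefield Partners LP, giving 61% + 32% = 93%.
By spousal attribution (R2), Noor Varga is treated as also owning Nadia Varga's interest in Fairlane Foods Inc, giving 19% + 21% = 40%.
Chain via Ridgefield Partners LP → Oakhollow Textiles S.p.A. → Slate Ventures LLC (R1): 93% × 19% × 37% × 47% = 3.072813% of Meridian Shipping BV.
Chain via Fairlane Foods Inc. → Wildmere Group plc → Summit Pharma AG (R1): 40% × 85% × 23% × 23% = 1.7986% of Meridian Shipping BV.
Direct interest in Meridian Shipping BV: 30%.
Aggregating (R3): 3.072813% + 1.7986% + 30% = 34.871413%.

34.871413%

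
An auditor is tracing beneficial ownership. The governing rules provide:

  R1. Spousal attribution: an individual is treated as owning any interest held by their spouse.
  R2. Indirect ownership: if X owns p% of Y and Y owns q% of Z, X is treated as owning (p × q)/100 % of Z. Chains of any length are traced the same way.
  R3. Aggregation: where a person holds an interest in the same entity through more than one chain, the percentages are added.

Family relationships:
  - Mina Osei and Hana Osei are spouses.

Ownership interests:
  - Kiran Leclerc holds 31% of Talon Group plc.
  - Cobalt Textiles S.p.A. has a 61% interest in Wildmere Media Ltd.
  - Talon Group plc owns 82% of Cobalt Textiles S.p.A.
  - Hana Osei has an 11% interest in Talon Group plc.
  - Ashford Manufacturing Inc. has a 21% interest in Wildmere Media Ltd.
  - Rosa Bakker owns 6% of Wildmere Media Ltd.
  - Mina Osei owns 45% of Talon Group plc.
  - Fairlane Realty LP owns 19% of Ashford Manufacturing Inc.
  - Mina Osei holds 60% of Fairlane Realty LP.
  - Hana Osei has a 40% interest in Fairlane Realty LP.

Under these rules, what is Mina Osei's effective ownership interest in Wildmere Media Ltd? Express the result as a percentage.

By spousal attribution (R1), Mina Osei is treated as also owning Hana Osei's interest in Talon Group plc, giving 45% + 11% = 56%.
By spousal attribution (R1), Mina Osei is treated as also owning Hana Osei's interest in Fairlane Realty LP, giving 60% + 40% = 100%.
Chain via Talon Group plc → Cobalt Textiles S.p.A. (R2): 56% × 82% × 61% = 28.0112% of Wildmere Media Ltd.
Chain via Fairlane Realty LP → Ashford Manufacturing Inc. (R2): 100% × 19% × 21% = 3.99% of Wildmere Media Ltd.
Aggregating (R3): 28.0112% + 3.99% = 32.0012%.

32.0012%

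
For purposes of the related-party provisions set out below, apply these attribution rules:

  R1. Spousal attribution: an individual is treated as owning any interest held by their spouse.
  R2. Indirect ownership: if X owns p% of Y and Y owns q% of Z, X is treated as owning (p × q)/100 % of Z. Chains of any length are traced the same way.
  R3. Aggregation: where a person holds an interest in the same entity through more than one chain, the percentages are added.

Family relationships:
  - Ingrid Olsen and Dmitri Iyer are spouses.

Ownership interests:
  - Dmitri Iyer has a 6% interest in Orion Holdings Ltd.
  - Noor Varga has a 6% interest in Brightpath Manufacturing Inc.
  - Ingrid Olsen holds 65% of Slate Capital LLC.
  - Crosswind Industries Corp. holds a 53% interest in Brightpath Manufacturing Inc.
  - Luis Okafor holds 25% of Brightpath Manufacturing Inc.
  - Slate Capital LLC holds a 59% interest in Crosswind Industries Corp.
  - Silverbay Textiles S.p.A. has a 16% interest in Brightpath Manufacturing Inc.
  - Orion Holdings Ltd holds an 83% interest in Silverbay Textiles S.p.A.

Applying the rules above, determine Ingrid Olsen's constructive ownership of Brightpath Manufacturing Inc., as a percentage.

By spousal attribution (R1), Ingrid Olsen is treated as owning Dmitri Iyer's 6% interest in Orion Holdings Ltd.
Chain via Slate Capital LLC → Crosswind Industries Corp. (R2): 65% × 59% × 53% = 20.3255% of Brightpath Manufacturing Inc.
Chain via Orion Holdings Ltd → Silverbay Textiles S.p.A. (R2): 6% × 83% × 16% = 0.7968% of Brightpath Manufacturing Inc.
Aggregating (R3): 20.3255% + 0.7968% = 21.1223%.

21.1223%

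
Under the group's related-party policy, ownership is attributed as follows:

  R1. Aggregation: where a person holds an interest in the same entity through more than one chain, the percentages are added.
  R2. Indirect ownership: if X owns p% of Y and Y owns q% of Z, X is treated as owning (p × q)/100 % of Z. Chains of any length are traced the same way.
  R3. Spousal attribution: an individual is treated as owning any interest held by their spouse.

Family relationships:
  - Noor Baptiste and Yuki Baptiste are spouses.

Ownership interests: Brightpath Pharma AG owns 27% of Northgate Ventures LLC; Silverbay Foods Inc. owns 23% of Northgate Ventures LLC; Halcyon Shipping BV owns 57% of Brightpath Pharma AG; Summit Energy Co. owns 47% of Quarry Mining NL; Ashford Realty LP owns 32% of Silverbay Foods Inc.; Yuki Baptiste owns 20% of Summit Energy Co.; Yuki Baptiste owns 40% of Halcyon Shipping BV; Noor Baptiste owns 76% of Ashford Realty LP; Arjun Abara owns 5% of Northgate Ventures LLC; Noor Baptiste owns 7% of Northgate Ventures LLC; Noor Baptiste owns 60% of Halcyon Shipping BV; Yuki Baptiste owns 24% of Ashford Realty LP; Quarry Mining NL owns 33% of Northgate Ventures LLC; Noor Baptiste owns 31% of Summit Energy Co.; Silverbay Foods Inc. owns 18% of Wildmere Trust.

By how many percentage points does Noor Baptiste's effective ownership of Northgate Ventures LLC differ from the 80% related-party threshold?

42.3399

By spousal attribution (R3), Noor Baptiste is treated as also owning Yuki Baptiste's interest in Ashford Realty LP, giving 76% + 24% = 100%.
By spousal attribution (R3), Noor Baptiste is treated as also owning Yuki Baptiste's interest in Summit Energy Co, giving 31% + 20% = 51%.
By spousal attribution (R3), Noor Baptiste is treated as also owning Yuki Baptiste's interest in Halcyon Shipping BV, giving 60% + 40% = 100%.
Chain via Ashford Realty LP → Silverbay Foods Inc. (R2): 100% × 32% × 23% = 7.36% of Northgate Ventures LLC.
Chain via Summit Energy Co. → Quarry Mining NL (R2): 51% × 47% × 33% = 7.9101% of Northgate Ventures LLC.
Chain via Halcyon Shipping BV → Brightpath Pharma AG (R2): 100% × 57% × 27% = 15.39% of Northgate Ventures LLC.
Direct interest in Northgate Ventures LLC: 7%.
Aggregating (R1): 7.36% + 7.9101% + 15.39% + 7% = 37.6601%.
37.6601% falls short of the 80% threshold by 42.3399 percentage points.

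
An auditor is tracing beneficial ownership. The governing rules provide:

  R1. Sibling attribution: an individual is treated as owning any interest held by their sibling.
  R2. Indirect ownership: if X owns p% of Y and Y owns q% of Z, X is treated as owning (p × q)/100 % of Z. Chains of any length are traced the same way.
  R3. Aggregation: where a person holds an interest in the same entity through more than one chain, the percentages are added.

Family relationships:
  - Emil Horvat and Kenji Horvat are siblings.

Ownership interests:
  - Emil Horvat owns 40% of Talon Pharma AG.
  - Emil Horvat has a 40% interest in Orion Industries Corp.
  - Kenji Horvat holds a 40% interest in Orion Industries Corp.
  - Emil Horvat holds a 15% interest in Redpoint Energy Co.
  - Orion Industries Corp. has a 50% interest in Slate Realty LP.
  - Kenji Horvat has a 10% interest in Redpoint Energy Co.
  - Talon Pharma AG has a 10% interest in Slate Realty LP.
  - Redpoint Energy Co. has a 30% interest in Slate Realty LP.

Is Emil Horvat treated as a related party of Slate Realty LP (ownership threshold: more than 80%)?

No

By sibling attribution (R1), Emil Horvat is treated as also owning Kenji Horvat's interest in Redpoint Energy Co, giving 15% + 10% = 25%.
By sibling attribution (R1), Emil Horvat is treated as also owning Kenji Horvat's interest in Orion Industries Corp, giving 40% + 40% = 80%.
Chain via Talon Pharma AG (R2): 40% × 10% = 4% of Slate Realty LP.
Chain via Redpoint Energy Co. (R2): 25% × 30% = 7.5% of Slate Realty LP.
Chain via Orion Industries Corp. (R2): 80% × 50% = 40% of Slate Realty LP.
Aggregating (R3): 4% + 7.5% + 40% = 51.5%.
51.5% does not exceed the 80% threshold, so Emil is not a related party to Slate Realty LP.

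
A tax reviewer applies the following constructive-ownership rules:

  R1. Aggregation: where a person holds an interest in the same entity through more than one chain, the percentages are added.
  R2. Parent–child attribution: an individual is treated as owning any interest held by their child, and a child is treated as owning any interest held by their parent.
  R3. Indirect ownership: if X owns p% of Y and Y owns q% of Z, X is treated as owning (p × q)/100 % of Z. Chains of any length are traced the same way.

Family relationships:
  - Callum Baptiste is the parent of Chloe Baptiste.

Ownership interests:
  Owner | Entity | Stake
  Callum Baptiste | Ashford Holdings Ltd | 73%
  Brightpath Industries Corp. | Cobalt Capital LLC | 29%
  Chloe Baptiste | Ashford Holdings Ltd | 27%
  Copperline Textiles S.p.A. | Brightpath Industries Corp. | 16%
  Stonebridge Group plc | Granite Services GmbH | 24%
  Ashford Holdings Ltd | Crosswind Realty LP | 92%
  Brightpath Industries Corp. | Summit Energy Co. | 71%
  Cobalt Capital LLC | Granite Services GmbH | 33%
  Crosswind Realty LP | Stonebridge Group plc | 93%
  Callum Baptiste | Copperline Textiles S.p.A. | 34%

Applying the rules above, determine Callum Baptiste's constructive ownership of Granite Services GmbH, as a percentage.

By parent–child attribution (R2), Callum Baptiste is treated as also owning Chloe Baptiste's interest in Ashford Holdings Ltd, giving 73% + 27% = 100%.
Chain via Ashford Holdings Ltd → Crosswind Realty LP → Stonebridge Group plc (R3): 100% × 92% × 93% × 24% = 20.5344% of Granite Services GmbH.
Chain via Copperline Textiles S.p.A. → Brightpath Industries Corp. → Cobalt Capital LLC (R3): 34% × 16% × 29% × 33% = 0.520608% of Granite Services GmbH.
Aggregating (R1): 20.5344% + 0.520608% = 21.055008%.

21.055008%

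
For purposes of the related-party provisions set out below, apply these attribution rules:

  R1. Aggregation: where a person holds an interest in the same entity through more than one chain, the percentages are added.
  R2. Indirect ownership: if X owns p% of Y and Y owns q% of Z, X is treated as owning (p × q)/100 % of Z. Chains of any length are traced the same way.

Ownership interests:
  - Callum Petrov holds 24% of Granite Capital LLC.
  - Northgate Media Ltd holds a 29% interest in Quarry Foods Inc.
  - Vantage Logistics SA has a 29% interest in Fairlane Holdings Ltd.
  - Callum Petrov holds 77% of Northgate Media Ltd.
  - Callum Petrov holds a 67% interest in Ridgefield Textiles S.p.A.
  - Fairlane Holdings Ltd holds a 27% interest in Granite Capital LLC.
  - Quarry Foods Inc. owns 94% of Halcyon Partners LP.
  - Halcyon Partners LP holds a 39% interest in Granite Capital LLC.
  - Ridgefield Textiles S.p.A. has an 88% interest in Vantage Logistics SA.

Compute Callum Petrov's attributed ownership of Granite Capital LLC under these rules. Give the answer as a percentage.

36.802746%

Chain via Ridgefield Textiles S.p.A. → Vantage Logistics SA → Fairlane Holdings Ltd (R2): 67% × 88% × 29% × 27% = 4.616568% of Granite Capital LLC.
Chain via Northgate Media Ltd → Quarry Foods Inc. → Halcyon Partners LP (R2): 77% × 29% × 94% × 39% = 8.186178% of Granite Capital LLC.
Direct interest in Granite Capital LLC: 24%.
Aggregating (R1): 4.616568% + 8.186178% + 24% = 36.802746%.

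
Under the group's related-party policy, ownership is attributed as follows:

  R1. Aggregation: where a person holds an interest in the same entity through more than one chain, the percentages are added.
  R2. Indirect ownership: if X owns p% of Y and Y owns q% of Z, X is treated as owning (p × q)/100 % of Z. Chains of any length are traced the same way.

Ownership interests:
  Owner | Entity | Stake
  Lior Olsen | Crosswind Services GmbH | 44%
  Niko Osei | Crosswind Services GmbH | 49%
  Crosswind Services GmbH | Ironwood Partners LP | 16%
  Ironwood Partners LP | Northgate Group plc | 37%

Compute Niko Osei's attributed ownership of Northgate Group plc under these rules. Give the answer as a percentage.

Chain via Crosswind Services GmbH → Ironwood Partners LP (R2): 49% × 16% × 37% = 2.9008% of Northgate Group plc.

2.9008%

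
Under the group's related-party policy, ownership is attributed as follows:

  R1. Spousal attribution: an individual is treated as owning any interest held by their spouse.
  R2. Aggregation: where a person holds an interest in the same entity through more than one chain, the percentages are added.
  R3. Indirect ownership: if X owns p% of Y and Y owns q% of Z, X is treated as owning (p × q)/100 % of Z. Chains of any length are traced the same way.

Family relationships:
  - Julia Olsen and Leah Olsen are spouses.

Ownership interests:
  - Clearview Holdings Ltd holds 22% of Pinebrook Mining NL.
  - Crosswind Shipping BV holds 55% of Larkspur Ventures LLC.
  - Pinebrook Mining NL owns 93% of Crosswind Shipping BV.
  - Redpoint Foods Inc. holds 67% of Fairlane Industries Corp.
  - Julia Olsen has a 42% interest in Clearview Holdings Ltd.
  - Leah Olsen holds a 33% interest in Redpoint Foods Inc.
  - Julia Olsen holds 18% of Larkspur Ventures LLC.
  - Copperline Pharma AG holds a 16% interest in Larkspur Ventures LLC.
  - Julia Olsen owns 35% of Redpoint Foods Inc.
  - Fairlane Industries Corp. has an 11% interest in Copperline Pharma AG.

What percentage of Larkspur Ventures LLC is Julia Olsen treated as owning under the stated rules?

By spousal attribution (R1), Julia Olsen is treated as also owning Leah Olsen's interest in Redpoint Foods Inc, giving 35% + 33% = 68%.
Chain via Redpoint Foods Inc. → Fairlane Industries Corp. → Copperline Pharma AG (R3): 68% × 67% × 11% × 16% = 0.801856% of Larkspur Ventures LLC.
Chain via Clearview Holdings Ltd → Pinebrook Mining NL → Crosswind Shipping BV (R3): 42% × 22% × 93% × 55% = 4.72626% of Larkspur Ventures LLC.
Direct interest in Larkspur Ventures LLC: 18%.
Aggregating (R2): 0.801856% + 4.72626% + 18% = 23.528116%.

23.528116%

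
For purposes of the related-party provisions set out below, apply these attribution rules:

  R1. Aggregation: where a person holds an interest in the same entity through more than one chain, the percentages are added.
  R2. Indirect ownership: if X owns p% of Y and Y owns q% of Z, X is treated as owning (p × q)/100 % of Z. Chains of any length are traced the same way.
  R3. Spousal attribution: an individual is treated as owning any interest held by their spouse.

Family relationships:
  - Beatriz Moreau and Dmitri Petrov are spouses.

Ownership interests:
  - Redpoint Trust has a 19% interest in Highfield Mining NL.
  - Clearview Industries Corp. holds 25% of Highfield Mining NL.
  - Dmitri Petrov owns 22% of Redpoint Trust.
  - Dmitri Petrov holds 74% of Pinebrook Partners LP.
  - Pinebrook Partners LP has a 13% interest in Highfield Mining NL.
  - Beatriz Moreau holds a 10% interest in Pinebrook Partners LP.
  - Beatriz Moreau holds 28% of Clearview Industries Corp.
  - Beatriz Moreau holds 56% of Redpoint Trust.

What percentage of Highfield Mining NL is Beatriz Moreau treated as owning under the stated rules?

By spousal attribution (R3), Beatriz Moreau is treated as also owning Dmitri Petrov's interest in Redpoint Trust, giving 56% + 22% = 78%.
By spousal attribution (R3), Beatriz Moreau is treated as also owning Dmitri Petrov's interest in Pinebrook Partners LP, giving 10% + 74% = 84%.
Chain via Clearview Industries Corp. (R2): 28% × 25% = 7% of Highfield Mining NL.
Chain via Redpoint Trust (R2): 78% × 19% = 14.82% of Highfield Mining NL.
Chain via Pinebrook Partners LP (R2): 84% × 13% = 10.92% of Highfield Mining NL.
Aggregating (R1): 7% + 14.82% + 10.92% = 32.74%.

32.74%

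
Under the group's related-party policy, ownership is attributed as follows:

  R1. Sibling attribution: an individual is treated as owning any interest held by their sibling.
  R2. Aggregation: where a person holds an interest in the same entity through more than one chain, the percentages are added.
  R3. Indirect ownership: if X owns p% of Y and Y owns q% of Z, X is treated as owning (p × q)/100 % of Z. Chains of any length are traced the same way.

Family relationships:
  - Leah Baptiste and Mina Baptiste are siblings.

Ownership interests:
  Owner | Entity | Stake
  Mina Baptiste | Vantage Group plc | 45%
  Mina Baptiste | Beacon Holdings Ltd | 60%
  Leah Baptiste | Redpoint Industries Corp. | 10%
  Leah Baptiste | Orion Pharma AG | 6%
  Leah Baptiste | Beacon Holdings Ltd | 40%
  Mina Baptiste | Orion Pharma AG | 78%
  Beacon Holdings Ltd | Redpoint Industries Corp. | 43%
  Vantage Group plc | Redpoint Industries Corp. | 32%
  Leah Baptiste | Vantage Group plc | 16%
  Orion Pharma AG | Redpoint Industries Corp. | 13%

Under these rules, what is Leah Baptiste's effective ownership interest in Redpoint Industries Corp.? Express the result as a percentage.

83.44%

By sibling attribution (R1), Leah Baptiste is treated as also owning Mina Baptiste's interest in Orion Pharma AG, giving 6% + 78% = 84%.
By sibling attribution (R1), Leah Baptiste is treated as also owning Mina Baptiste's interest in Vantage Group plc, giving 16% + 45% = 61%.
By sibling attribution (R1), Leah Baptiste is treated as also owning Mina Baptiste's interest in Beacon Holdings Ltd, giving 40% + 60% = 100%.
Chain via Orion Pharma AG (R3): 84% × 13% = 10.92% of Redpoint Industries Corp.
Chain via Vantage Group plc (R3): 61% × 32% = 19.52% of Redpoint Industries Corp.
Chain via Beacon Holdings Ltd (R3): 100% × 43% = 43% of Redpoint Industries Corp.
Direct interest in Redpoint Industries Corp: 10%.
Aggregating (R2): 10.92% + 19.52% + 43% + 10% = 83.44%.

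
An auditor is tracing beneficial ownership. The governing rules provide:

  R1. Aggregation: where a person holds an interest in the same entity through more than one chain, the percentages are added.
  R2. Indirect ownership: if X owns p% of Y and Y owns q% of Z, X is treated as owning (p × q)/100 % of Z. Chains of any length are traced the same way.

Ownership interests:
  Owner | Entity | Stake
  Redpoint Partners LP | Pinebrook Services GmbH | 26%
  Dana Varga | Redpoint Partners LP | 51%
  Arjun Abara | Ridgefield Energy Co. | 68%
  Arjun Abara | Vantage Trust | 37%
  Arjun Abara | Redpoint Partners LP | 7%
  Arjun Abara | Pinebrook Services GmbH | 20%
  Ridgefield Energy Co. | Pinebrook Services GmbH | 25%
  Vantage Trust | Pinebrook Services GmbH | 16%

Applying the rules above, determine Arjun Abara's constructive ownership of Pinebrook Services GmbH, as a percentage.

Chain via Ridgefield Energy Co. (R2): 68% × 25% = 17% of Pinebrook Services GmbH.
Chain via Vantage Trust (R2): 37% × 16% = 5.92% of Pinebrook Services GmbH.
Chain via Redpoint Partners LP (R2): 7% × 26% = 1.82% of Pinebrook Services GmbH.
Direct interest in Pinebrook Services GmbH: 20%.
Aggregating (R1): 17% + 5.92% + 1.82% + 20% = 44.74%.

44.74%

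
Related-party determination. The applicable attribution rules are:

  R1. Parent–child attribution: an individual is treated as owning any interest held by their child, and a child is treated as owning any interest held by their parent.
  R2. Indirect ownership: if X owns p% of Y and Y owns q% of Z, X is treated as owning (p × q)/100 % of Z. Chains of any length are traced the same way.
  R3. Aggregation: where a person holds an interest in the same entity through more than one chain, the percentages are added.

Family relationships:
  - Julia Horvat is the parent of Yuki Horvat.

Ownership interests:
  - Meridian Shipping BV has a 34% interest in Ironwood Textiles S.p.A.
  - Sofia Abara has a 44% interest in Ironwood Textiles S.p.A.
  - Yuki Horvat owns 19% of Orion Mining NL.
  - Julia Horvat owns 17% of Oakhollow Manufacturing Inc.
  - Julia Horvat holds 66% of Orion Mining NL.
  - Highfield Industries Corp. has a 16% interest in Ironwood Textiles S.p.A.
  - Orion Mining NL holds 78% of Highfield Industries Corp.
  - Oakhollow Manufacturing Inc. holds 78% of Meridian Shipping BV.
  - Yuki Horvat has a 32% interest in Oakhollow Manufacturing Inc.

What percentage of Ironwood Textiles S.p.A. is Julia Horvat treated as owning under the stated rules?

By parent–child attribution (R1), Julia Horvat is treated as also owning Yuki Horvat's interest in Orion Mining NL, giving 66% + 19% = 85%.
By parent–child attribution (R1), Julia Horvat is treated as also owning Yuki Horvat's interest in Oakhollow Manufacturing Inc, giving 17% + 32% = 49%.
Chain via Orion Mining NL → Highfield Industries Corp. (R2): 85% × 78% × 16% = 10.608% of Ironwood Textiles S.p.A.
Chain via Oakhollow Manufacturing Inc. → Meridian Shipping BV (R2): 49% × 78% × 34% = 12.9948% of Ironwood Textiles S.p.A.
Aggregating (R3): 10.608% + 12.9948% = 23.6028%.

23.6028%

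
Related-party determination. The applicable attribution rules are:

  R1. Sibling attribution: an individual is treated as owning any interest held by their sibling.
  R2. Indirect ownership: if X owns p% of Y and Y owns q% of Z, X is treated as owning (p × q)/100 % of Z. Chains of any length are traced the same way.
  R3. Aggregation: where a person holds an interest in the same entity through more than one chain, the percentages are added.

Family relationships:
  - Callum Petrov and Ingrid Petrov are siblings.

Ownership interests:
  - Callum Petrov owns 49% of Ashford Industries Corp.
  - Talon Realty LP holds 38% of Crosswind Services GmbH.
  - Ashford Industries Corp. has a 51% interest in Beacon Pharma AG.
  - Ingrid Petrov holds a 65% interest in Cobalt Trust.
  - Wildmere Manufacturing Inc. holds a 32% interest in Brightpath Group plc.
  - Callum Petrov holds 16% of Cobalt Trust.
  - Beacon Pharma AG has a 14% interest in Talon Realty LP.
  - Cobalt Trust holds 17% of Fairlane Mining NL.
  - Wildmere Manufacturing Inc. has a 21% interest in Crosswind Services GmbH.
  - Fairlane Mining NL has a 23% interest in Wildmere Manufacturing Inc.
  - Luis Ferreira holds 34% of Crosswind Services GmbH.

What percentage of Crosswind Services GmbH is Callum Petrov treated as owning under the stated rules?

1.994559%

By sibling attribution (R1), Callum Petrov is treated as also owning Ingrid Petrov's interest in Cobalt Trust, giving 16% + 65% = 81%.
Chain via Ashford Industries Corp. → Beacon Pharma AG → Talon Realty LP (R2): 49% × 51% × 14% × 38% = 1.329468% of Crosswind Services GmbH.
Chain via Cobalt Trust → Fairlane Mining NL → Wildmere Manufacturing Inc. (R2): 81% × 17% × 23% × 21% = 0.665091% of Crosswind Services GmbH.
Aggregating (R3): 1.329468% + 0.665091% = 1.994559%.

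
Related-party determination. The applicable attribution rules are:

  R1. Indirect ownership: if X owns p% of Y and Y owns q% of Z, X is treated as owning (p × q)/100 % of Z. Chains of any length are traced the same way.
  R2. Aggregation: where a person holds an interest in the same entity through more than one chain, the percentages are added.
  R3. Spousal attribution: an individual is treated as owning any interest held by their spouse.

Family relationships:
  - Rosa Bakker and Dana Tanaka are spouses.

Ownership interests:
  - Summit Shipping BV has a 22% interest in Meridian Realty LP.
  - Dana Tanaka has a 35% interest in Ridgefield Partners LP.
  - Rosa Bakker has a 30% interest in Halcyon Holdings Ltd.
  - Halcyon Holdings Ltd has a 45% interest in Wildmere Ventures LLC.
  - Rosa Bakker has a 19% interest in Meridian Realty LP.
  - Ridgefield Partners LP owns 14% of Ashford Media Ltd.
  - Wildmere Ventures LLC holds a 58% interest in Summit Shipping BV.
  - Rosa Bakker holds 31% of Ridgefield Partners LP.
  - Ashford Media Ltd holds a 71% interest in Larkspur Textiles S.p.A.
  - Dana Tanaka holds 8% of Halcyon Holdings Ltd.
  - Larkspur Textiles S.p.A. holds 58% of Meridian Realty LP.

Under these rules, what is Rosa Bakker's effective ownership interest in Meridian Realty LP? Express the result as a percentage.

By spousal attribution (R3), Rosa Bakker is treated as also owning Dana Tanaka's interest in Halcyon Holdings Ltd, giving 30% + 8% = 38%.
By spousal attribution (R3), Rosa Bakker is treated as also owning Dana Tanaka's interest in Ridgefield Partners LP, giving 31% + 35% = 66%.
Chain via Halcyon Holdings Ltd → Wildmere Ventures LLC → Summit Shipping BV (R1): 38% × 45% × 58% × 22% = 2.18196% of Meridian Realty LP.
Chain via Ridgefield Partners LP → Ashford Media Ltd → Larkspur Textiles S.p.A. (R1): 66% × 14% × 71% × 58% = 3.805032% of Meridian Realty LP.
Direct interest in Meridian Realty LP: 19%.
Aggregating (R2): 2.18196% + 3.805032% + 19% = 24.986992%.

24.986992%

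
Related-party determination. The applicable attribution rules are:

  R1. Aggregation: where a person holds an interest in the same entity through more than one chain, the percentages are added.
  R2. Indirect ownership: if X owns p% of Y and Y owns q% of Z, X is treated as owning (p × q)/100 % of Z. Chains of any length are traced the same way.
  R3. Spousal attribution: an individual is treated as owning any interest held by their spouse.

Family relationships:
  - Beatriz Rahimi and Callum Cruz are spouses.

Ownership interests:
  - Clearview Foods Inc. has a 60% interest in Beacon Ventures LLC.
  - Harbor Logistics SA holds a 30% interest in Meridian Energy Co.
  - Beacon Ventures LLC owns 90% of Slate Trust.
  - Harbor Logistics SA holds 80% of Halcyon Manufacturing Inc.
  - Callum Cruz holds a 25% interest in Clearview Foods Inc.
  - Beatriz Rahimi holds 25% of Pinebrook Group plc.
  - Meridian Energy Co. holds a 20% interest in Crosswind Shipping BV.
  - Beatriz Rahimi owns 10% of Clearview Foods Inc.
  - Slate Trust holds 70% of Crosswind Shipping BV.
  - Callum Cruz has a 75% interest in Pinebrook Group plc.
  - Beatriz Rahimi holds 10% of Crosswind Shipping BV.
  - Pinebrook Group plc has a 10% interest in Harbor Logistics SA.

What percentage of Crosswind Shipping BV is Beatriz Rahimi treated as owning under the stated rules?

23.83%

By spousal attribution (R3), Beatriz Rahimi is treated as also owning Callum Cruz's interest in Pinebrook Group plc, giving 25% + 75% = 100%.
By spousal attribution (R3), Beatriz Rahimi is treated as also owning Callum Cruz's interest in Clearview Foods Inc, giving 10% + 25% = 35%.
Chain via Pinebrook Group plc → Harbor Logistics SA → Meridian Energy Co. (R2): 100% × 10% × 30% × 20% = 0.6% of Crosswind Shipping BV.
Chain via Clearview Foods Inc. → Beacon Ventures LLC → Slate Trust (R2): 35% × 60% × 90% × 70% = 13.23% of Crosswind Shipping BV.
Direct interest in Crosswind Shipping BV: 10%.
Aggregating (R1): 0.6% + 13.23% + 10% = 23.83%.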